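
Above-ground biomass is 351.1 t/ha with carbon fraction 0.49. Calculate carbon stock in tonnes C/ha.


Formula: Carbon Stock = Biomass * Carbon Fraction
C = 351.1 t/ha * 0.49
C = 172.0 t C/ha

172.0


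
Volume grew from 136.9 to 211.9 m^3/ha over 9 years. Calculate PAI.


Formula: PAI = (V_T2 - V_T1) / (T2 - T1)
Volume increment = 211.9 - 136.9 = 75.0 m^3/ha
PAI = 75.0 / 9 = 8.33 m^3/ha/year

8.33


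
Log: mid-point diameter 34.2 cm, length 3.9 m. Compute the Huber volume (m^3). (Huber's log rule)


Huber: V = Am * L,  Am = pi*(Dm/200)^2
Am = pi*(34.2/200)^2 = 0.091863 m^2
V = 0.091863*3.9 = 0.3583 m^3

0.3583


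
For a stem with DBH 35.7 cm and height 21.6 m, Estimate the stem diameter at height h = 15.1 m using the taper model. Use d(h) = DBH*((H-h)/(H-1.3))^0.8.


Taper: d(h) = DBH * ((H - h) / (H - 1.3))^0.8
Numerator = H - h = 21.6 - 15.1 = 6.5 m
Denominator = H - 1.3 = 21.6 - 1.3 = 20.3 m
Ratio = 6.5 / 20.3 = 0.3202
d = 35.7 * 0.3202^0.8 = 14.4 cm

14.4


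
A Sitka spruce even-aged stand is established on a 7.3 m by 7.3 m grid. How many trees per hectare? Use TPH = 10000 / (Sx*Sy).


Formula: TPH = 10000 m^2/ha / (spacing_x * spacing_y)
Area per tree = 7.3 m * 7.3 m = 53.29 m^2
TPH = 10000 / 53.29 = 188 trees/ha

188


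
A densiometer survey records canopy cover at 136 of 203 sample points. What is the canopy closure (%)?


Formula: Canopy closure = covered points / total points * 100
Closure = 136 / 203 * 100
Closure = 0.67 * 100 = 67.0%

67.0


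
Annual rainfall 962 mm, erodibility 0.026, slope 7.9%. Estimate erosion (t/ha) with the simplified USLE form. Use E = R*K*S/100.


Formula: E = R * K * S / 100  (simplified USLE)
R * K = 962 * 0.026 = 25.012
E = 25.012 * 7.9 / 100 = 1.98 t/ha

1.98


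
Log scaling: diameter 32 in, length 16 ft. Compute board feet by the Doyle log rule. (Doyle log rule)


Doyle: BF = (D - 4)^2 * L / 16
Adjusted diameter = 32 - 4 = 28 in
(D-4)^2 = 28^2 = 784
BF = 784 * 16 / 16 = 784 BF

784


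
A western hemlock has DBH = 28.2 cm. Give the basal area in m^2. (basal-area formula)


Formula: BA = pi * (DBH/2)^2 / 10000  (cm^2 to m^2)
Radius = DBH/2 = 28.2/2 = 14.1 cm
BA = pi * 14.1^2 / 10000
   = 624.58 cm^2 / 10000
   = 0.0625 m^2

0.0625


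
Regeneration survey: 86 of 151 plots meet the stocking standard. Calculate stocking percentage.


Formula: Stocking % = stocked plots / total plots * 100
Stocking = 86 / 151 * 100
Stocking = 0.5695 * 100 = 57.0%

57.0


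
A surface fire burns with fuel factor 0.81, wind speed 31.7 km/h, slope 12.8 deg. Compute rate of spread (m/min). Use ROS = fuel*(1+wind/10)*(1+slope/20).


Formula: ROS = fuel * (1 + wind/10) * (1 + slope/20)
Wind factor = 1 + 31.7/10 = 4.17
Slope factor = 1 + 12.8/20 = 1.64
ROS = 0.81 * 4.17 * 1.64 = 5.54 m/min

5.54


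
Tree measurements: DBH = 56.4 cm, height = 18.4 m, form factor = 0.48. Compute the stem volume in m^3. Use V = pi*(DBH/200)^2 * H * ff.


Formula: V = pi * (DBH/200)^2 * H * ff
Radius = DBH/200 = 56.4/200 = 0.282 m
Radius^2 = 0.282^2 = 0.079524 m^2
V = pi * 0.079524 * 18.4 * 0.48
V = 2.207 m^3

2.207


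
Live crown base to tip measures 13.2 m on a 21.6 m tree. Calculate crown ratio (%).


Formula: Crown Ratio = (Crown Length / Total Height) * 100
CR = (13.2 m / 21.6 m) * 100
CR = 0.6111 * 100 = 61.1%

61.1


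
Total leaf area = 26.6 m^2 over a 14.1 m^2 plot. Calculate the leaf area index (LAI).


Formula: LAI = total leaf area / ground area  (dimensionless)
LAI = 26.6 m^2 / 14.1 m^2
LAI = 1.89

1.89


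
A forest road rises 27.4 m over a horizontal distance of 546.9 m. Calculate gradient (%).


Formula: Gradient = rise / run * 100
Gradient = 27.4 / 546.9 * 100 = 5.0%

5.0


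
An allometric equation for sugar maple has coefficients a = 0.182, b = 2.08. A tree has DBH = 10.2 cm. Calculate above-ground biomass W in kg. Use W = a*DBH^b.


Formula: W = a * DBH^b  (allometric power law)
DBH^b = 10.2^2.08 = 125.2819
W = 0.182 * 125.2819 = 22.8 kg

22.8


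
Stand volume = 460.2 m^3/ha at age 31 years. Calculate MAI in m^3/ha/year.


Formula: MAI = Total Volume / Stand Age
MAI = 460.2 m^3/ha / 31 years
MAI = 14.85 m^3/ha/year

14.85


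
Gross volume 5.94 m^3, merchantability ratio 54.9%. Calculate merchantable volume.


Formula: MV = V_total * (merchantable_pct / 100)
Merchantable fraction = 54.9% / 100 = 0.549
MV = 5.94 m^3 * 0.549 = 3.261 m^3

3.261


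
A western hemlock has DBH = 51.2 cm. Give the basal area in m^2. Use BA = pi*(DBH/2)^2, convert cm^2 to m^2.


Formula: BA = pi * (DBH/2)^2 / 10000  (cm^2 to m^2)
Radius = DBH/2 = 51.2/2 = 25.6 cm
BA = pi * 25.6^2 / 10000
   = 2058.8742 cm^2 / 10000
   = 0.2059 m^2

0.2059


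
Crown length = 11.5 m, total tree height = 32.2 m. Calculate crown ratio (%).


Formula: Crown Ratio = (Crown Length / Total Height) * 100
CR = (11.5 m / 32.2 m) * 100
CR = 0.3571 * 100 = 35.7%

35.7


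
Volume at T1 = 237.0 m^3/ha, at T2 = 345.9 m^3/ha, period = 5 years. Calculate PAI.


Formula: PAI = (V_T2 - V_T1) / (T2 - T1)
Volume increment = 345.9 - 237.0 = 108.9 m^3/ha
PAI = 108.9 / 5 = 21.78 m^3/ha/year

21.78


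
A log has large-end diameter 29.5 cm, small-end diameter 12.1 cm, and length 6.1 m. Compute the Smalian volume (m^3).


Smalian: V = (A1 + A2)/2 * L,  A = pi*(D/200)^2
A1 = pi*(29.5/200)^2 = 0.068349 m^2
A2 = pi*(12.1/200)^2 = 0.011499 m^2
V = (0.068349+0.011499)/2*6.1 = 0.2435 m^3

0.2435


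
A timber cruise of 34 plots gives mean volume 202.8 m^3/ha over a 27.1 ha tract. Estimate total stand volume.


Formula: Total Volume = Mean Volume per ha * Total Area
Total Volume = 202.8 m^3/ha * 27.1 ha
Total Volume = 5496 m^3

5496


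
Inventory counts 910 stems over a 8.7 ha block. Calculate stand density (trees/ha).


Formula: Stand Density = N_trees / Area_ha
Density = 910 trees / 8.7 ha
Density = 105 trees/ha

105


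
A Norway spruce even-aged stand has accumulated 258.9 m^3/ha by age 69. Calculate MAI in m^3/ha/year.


Formula: MAI = Total Volume / Stand Age
MAI = 258.9 m^3/ha / 69 years
MAI = 3.75 m^3/ha/year

3.75


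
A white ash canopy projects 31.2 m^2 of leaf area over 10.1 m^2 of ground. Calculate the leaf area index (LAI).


Formula: LAI = total leaf area / ground area  (dimensionless)
LAI = 31.2 m^2 / 10.1 m^2
LAI = 3.09

3.09


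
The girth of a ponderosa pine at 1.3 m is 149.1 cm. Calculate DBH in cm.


Formula: DBH = C / pi
DBH = 149.1 / pi
pi = 3.14159...
DBH = 47.5 cm

47.5


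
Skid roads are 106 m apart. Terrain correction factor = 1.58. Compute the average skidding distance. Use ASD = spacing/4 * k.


Formula: ASD = (spacing / 4) * correction
Uncorrected distance = spacing / 4 = 106 / 4 = 26.5 m
ASD = 26.5 * 1.58 = 42 m

42


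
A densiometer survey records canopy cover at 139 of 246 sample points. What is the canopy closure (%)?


Formula: Canopy closure = covered points / total points * 100
Closure = 139 / 246 * 100
Closure = 0.565 * 100 = 56.5%

56.5


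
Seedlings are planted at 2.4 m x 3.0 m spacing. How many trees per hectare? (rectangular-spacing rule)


Formula: TPH = 10000 m^2/ha / (spacing_x * spacing_y)
Area per tree = 2.4 m * 3.0 m = 7.2 m^2
TPH = 10000 / 7.2 = 1389 trees/ha

1389


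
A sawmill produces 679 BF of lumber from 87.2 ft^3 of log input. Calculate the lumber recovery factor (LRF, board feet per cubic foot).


Formula: LRF = Lumber Output (BF) / Log Input (ft^3)
LRF = 679 BF / 87.2 ft^3
LRF = 7.79 BF/ft^3

7.79


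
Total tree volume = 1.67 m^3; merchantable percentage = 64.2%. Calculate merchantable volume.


Formula: MV = V_total * (merchantable_pct / 100)
Merchantable fraction = 64.2% / 100 = 0.642
MV = 1.67 m^3 * 0.642 = 1.072 m^3

1.072


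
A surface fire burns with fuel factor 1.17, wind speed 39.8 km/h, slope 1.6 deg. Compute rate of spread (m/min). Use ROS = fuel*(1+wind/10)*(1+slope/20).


Formula: ROS = fuel * (1 + wind/10) * (1 + slope/20)
Wind factor = 1 + 39.8/10 = 4.98
Slope factor = 1 + 1.6/20 = 1.08
ROS = 1.17 * 4.98 * 1.08 = 6.29 m/min

6.29


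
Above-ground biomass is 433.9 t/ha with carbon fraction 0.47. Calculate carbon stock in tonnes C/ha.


Formula: Carbon Stock = Biomass * Carbon Fraction
C = 433.9 t/ha * 0.47
C = 203.9 t C/ha

203.9


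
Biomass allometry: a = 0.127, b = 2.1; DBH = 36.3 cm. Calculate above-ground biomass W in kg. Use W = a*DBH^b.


Formula: W = a * DBH^b  (allometric power law)
DBH^b = 36.3^2.1 = 1887.1391
W = 0.127 * 1887.1391 = 239.7 kg

239.7


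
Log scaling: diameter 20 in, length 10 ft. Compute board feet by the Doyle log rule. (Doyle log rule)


Doyle: BF = (D - 4)^2 * L / 16
Adjusted diameter = 20 - 4 = 16 in
(D-4)^2 = 16^2 = 256
BF = 256 * 10 / 16 = 160 BF

160


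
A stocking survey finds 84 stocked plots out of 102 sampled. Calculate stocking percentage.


Formula: Stocking % = stocked plots / total plots * 100
Stocking = 84 / 102 * 100
Stocking = 0.8235 * 100 = 82.4%

82.4


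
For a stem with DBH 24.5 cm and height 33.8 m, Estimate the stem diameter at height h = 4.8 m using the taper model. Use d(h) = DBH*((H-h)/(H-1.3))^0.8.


Taper: d(h) = DBH * ((H - h) / (H - 1.3))^0.8
Numerator = H - h = 33.8 - 4.8 = 29.0 m
Denominator = H - 1.3 = 33.8 - 1.3 = 32.5 m
Ratio = 29.0 / 32.5 = 0.89231
d = 24.5 * 0.89231^0.8 = 22.4 cm

22.4


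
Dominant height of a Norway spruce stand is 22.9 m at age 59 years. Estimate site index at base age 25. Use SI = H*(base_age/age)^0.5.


Formula: SI = H_dom * (base_age / age)^0.5
Age ratio = 25 / 59 = 0.42373
sqrt(age_ratio) = 0.65094
SI = 22.9 * 0.65094 = 14.9 m

14.9


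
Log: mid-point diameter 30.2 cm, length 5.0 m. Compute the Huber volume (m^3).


Huber: V = Am * L,  Am = pi*(Dm/200)^2
Am = pi*(30.2/200)^2 = 0.071631 m^2
V = 0.071631*5.0 = 0.3582 m^3

0.3582


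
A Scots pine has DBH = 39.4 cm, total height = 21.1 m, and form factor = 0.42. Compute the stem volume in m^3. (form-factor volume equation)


Formula: V = pi * (DBH/200)^2 * H * ff
Radius = DBH/200 = 39.4/200 = 0.197 m
Radius^2 = 0.197^2 = 0.038809 m^2
V = pi * 0.038809 * 21.1 * 0.42
V = 1.08 m^3

1.08


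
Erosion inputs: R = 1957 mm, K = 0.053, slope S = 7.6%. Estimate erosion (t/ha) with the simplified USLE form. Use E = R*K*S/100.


Formula: E = R * K * S / 100  (simplified USLE)
R * K = 1957 * 0.053 = 103.721
E = 103.721 * 7.6 / 100 = 7.88 t/ha

7.88


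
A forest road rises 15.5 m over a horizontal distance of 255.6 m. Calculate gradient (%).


Formula: Gradient = rise / run * 100
Gradient = 15.5 / 255.6 * 100 = 6.1%

6.1


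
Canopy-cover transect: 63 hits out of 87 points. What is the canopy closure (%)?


Formula: Canopy closure = covered points / total points * 100
Closure = 63 / 87 * 100
Closure = 0.7241 * 100 = 72.4%

72.4


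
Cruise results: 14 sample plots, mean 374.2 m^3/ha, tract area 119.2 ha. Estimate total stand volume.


Formula: Total Volume = Mean Volume per ha * Total Area
Total Volume = 374.2 m^3/ha * 119.2 ha
Total Volume = 44605 m^3

44605


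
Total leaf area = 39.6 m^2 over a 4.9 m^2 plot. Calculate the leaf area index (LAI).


Formula: LAI = total leaf area / ground area  (dimensionless)
LAI = 39.6 m^2 / 4.9 m^2
LAI = 8.08

8.08


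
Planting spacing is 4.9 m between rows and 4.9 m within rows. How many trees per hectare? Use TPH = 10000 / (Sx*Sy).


Formula: TPH = 10000 m^2/ha / (spacing_x * spacing_y)
Area per tree = 4.9 m * 4.9 m = 24.01 m^2
TPH = 10000 / 24.01 = 416 trees/ha

416


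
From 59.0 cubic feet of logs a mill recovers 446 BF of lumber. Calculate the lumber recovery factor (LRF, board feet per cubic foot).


Formula: LRF = Lumber Output (BF) / Log Input (ft^3)
LRF = 446 BF / 59.0 ft^3
LRF = 7.56 BF/ft^3

7.56


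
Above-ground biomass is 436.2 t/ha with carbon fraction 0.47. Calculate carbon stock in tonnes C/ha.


Formula: Carbon Stock = Biomass * Carbon Fraction
C = 436.2 t/ha * 0.47
C = 205.0 t C/ha

205.0


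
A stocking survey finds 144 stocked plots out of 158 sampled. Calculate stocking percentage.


Formula: Stocking % = stocked plots / total plots * 100
Stocking = 144 / 158 * 100
Stocking = 0.9114 * 100 = 91.1%

91.1


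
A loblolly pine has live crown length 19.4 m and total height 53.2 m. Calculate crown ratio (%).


Formula: Crown Ratio = (Crown Length / Total Height) * 100
CR = (19.4 m / 53.2 m) * 100
CR = 0.3647 * 100 = 36.5%

36.5


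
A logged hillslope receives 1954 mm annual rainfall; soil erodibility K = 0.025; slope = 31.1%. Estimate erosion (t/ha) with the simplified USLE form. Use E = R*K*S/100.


Formula: E = R * K * S / 100  (simplified USLE)
R * K = 1954 * 0.025 = 48.85
E = 48.85 * 31.1 / 100 = 15.19 t/ha

15.19


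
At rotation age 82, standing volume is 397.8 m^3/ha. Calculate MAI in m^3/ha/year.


Formula: MAI = Total Volume / Stand Age
MAI = 397.8 m^3/ha / 82 years
MAI = 4.85 m^3/ha/year

4.85


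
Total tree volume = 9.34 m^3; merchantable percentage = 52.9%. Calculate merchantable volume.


Formula: MV = V_total * (merchantable_pct / 100)
Merchantable fraction = 52.9% / 100 = 0.529
MV = 9.34 m^3 * 0.529 = 4.941 m^3

4.941


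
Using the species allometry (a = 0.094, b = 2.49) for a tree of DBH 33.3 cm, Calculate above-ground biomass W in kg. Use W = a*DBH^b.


Formula: W = a * DBH^b  (allometric power law)
DBH^b = 33.3^2.49 = 6178.544
W = 0.094 * 6178.544 = 580.8 kg

580.8


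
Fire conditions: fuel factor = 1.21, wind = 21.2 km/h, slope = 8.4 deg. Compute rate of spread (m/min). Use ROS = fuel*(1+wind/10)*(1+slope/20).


Formula: ROS = fuel * (1 + wind/10) * (1 + slope/20)
Wind factor = 1 + 21.2/10 = 3.12
Slope factor = 1 + 8.4/20 = 1.42
ROS = 1.21 * 3.12 * 1.42 = 5.36 m/min

5.36


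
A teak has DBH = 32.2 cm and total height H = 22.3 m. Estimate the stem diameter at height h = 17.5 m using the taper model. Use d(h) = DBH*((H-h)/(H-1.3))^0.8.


Taper: d(h) = DBH * ((H - h) / (H - 1.3))^0.8
Numerator = H - h = 22.3 - 17.5 = 4.8 m
Denominator = H - 1.3 = 22.3 - 1.3 = 21.0 m
Ratio = 4.8 / 21.0 = 0.22857
d = 32.2 * 0.22857^0.8 = 9.9 cm

9.9


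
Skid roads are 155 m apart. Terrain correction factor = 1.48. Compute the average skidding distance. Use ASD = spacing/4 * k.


Formula: ASD = (spacing / 4) * correction
Uncorrected distance = spacing / 4 = 155 / 4 = 38.75 m
ASD = 38.75 * 1.48 = 57 m

57


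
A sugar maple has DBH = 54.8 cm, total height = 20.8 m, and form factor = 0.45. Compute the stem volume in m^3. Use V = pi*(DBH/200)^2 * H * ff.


Formula: V = pi * (DBH/200)^2 * H * ff
Radius = DBH/200 = 54.8/200 = 0.274 m
Radius^2 = 0.274^2 = 0.075076 m^2
V = pi * 0.075076 * 20.8 * 0.45
V = 2.208 m^3

2.208


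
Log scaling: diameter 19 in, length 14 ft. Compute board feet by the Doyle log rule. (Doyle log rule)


Doyle: BF = (D - 4)^2 * L / 16
Adjusted diameter = 19 - 4 = 15 in
(D-4)^2 = 15^2 = 225
BF = 225 * 14 / 16 = 197 BF

197


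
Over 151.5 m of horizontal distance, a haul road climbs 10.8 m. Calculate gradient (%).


Formula: Gradient = rise / run * 100
Gradient = 10.8 / 151.5 * 100 = 7.1%

7.1


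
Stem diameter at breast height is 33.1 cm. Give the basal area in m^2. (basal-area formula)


Formula: BA = pi * (DBH/2)^2 / 10000  (cm^2 to m^2)
Radius = DBH/2 = 33.1/2 = 16.55 cm
BA = pi * 16.55^2 / 10000
   = 860.4901 cm^2 / 10000
   = 0.086 m^2

0.086


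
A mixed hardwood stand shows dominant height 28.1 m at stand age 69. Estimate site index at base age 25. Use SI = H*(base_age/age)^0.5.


Formula: SI = H_dom * (base_age / age)^0.5
Age ratio = 25 / 69 = 0.36232
sqrt(age_ratio) = 0.60193
SI = 28.1 * 0.60193 = 16.9 m

16.9


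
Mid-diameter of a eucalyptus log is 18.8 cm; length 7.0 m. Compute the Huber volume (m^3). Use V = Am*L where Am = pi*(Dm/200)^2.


Huber: V = Am * L,  Am = pi*(Dm/200)^2
Am = pi*(18.8/200)^2 = 0.027759 m^2
V = 0.027759*7.0 = 0.1943 m^3

0.1943


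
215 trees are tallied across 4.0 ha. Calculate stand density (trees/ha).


Formula: Stand Density = N_trees / Area_ha
Density = 215 trees / 4.0 ha
Density = 54 trees/ha

54


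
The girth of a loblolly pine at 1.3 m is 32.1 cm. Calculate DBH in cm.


Formula: DBH = C / pi
DBH = 32.1 / pi
pi = 3.14159...
DBH = 10.2 cm

10.2


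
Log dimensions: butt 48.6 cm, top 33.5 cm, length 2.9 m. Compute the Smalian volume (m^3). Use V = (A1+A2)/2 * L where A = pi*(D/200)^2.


Smalian: V = (A1 + A2)/2 * L,  A = pi*(D/200)^2
A1 = pi*(48.6/200)^2 = 0.185508 m^2
A2 = pi*(33.5/200)^2 = 0.088141 m^2
V = (0.185508+0.088141)/2*2.9 = 0.3968 m^3

0.3968


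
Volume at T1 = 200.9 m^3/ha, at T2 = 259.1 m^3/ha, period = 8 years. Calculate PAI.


Formula: PAI = (V_T2 - V_T1) / (T2 - T1)
Volume increment = 259.1 - 200.9 = 58.2 m^3/ha
PAI = 58.2 / 8 = 7.28 m^3/ha/year

7.28


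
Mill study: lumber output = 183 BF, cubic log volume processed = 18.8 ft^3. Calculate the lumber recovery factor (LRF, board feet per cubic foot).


Formula: LRF = Lumber Output (BF) / Log Input (ft^3)
LRF = 183 BF / 18.8 ft^3
LRF = 9.73 BF/ft^3

9.73


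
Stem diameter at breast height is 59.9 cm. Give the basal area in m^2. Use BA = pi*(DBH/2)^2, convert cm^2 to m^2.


Formula: BA = pi * (DBH/2)^2 / 10000  (cm^2 to m^2)
Radius = DBH/2 = 59.9/2 = 29.95 cm
BA = pi * 29.95^2 / 10000
   = 2818.0165 cm^2 / 10000
   = 0.2818 m^2

0.2818


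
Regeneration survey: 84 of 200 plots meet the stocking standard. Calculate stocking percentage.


Formula: Stocking % = stocked plots / total plots * 100
Stocking = 84 / 200 * 100
Stocking = 0.42 * 100 = 42.0%

42.0


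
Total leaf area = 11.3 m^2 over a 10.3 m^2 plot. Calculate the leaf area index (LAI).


Formula: LAI = total leaf area / ground area  (dimensionless)
LAI = 11.3 m^2 / 10.3 m^2
LAI = 1.1

1.1


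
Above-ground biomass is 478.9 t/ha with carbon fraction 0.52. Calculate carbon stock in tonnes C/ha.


Formula: Carbon Stock = Biomass * Carbon Fraction
C = 478.9 t/ha * 0.52
C = 249.0 t C/ha

249.0


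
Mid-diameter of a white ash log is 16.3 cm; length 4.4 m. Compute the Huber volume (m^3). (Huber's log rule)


Huber: V = Am * L,  Am = pi*(Dm/200)^2
Am = pi*(16.3/200)^2 = 0.020867 m^2
V = 0.020867*4.4 = 0.0918 m^3

0.0918


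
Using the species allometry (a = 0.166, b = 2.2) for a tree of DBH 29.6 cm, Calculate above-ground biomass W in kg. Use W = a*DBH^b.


Formula: W = a * DBH^b  (allometric power law)
DBH^b = 29.6^2.2 = 1725.2092
W = 0.166 * 1725.2092 = 286.4 kg

286.4


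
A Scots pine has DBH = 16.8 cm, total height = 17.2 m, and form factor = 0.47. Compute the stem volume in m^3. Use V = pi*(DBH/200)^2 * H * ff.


Formula: V = pi * (DBH/200)^2 * H * ff
Radius = DBH/200 = 16.8/200 = 0.084 m
Radius^2 = 0.084^2 = 0.007056 m^2
V = pi * 0.007056 * 17.2 * 0.47
V = 0.179 m^3

0.179


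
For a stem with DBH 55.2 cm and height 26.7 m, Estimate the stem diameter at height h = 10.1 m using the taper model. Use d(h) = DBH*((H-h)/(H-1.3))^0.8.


Taper: d(h) = DBH * ((H - h) / (H - 1.3))^0.8
Numerator = H - h = 26.7 - 10.1 = 16.6 m
Denominator = H - 1.3 = 26.7 - 1.3 = 25.4 m
Ratio = 16.6 / 25.4 = 0.65354
d = 55.2 * 0.65354^0.8 = 39.3 cm

39.3


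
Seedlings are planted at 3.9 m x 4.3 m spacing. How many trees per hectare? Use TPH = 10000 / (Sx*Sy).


Formula: TPH = 10000 m^2/ha / (spacing_x * spacing_y)
Area per tree = 3.9 m * 4.3 m = 16.77 m^2
TPH = 10000 / 16.77 = 596 trees/ha

596


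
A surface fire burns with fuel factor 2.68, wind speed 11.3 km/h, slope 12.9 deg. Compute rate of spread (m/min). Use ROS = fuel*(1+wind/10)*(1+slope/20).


Formula: ROS = fuel * (1 + wind/10) * (1 + slope/20)
Wind factor = 1 + 11.3/10 = 2.13
Slope factor = 1 + 12.9/20 = 1.645
ROS = 2.68 * 2.13 * 1.645 = 9.39 m/min

9.39


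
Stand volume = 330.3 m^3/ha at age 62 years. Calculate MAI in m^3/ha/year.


Formula: MAI = Total Volume / Stand Age
MAI = 330.3 m^3/ha / 62 years
MAI = 5.33 m^3/ha/year

5.33


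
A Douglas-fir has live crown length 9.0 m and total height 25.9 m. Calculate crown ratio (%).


Formula: Crown Ratio = (Crown Length / Total Height) * 100
CR = (9.0 m / 25.9 m) * 100
CR = 0.3475 * 100 = 34.7%

34.7


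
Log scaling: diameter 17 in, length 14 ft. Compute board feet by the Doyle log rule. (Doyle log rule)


Doyle: BF = (D - 4)^2 * L / 16
Adjusted diameter = 17 - 4 = 13 in
(D-4)^2 = 13^2 = 169
BF = 169 * 14 / 16 = 148 BF

148


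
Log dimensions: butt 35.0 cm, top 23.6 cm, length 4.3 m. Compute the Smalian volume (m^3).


Smalian: V = (A1 + A2)/2 * L,  A = pi*(D/200)^2
A1 = pi*(35.0/200)^2 = 0.096211 m^2
A2 = pi*(23.6/200)^2 = 0.043744 m^2
V = (0.096211+0.043744)/2*4.3 = 0.3009 m^3

0.3009


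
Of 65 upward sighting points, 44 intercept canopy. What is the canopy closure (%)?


Formula: Canopy closure = covered points / total points * 100
Closure = 44 / 65 * 100
Closure = 0.6769 * 100 = 67.7%

67.7


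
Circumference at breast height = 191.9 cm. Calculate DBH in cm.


Formula: DBH = C / pi
DBH = 191.9 / pi
pi = 3.14159...
DBH = 61.1 cm

61.1


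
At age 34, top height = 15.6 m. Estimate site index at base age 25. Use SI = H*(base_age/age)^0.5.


Formula: SI = H_dom * (base_age / age)^0.5
Age ratio = 25 / 34 = 0.73529
sqrt(age_ratio) = 0.85749
SI = 15.6 * 0.85749 = 13.4 m

13.4


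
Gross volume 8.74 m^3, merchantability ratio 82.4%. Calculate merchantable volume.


Formula: MV = V_total * (merchantable_pct / 100)
Merchantable fraction = 82.4% / 100 = 0.824
MV = 8.74 m^3 * 0.824 = 7.202 m^3

7.202


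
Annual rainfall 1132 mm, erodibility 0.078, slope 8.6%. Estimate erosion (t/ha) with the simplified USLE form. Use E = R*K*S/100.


Formula: E = R * K * S / 100  (simplified USLE)
R * K = 1132 * 0.078 = 88.296
E = 88.296 * 8.6 / 100 = 7.59 t/ha

7.59


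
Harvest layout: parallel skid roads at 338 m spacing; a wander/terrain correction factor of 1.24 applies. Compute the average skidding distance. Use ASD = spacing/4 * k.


Formula: ASD = (spacing / 4) * correction
Uncorrected distance = spacing / 4 = 338 / 4 = 84.5 m
ASD = 84.5 * 1.24 = 105 m

105


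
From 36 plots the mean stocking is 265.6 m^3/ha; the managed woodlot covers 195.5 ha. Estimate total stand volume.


Formula: Total Volume = Mean Volume per ha * Total Area
Total Volume = 265.6 m^3/ha * 195.5 ha
Total Volume = 51925 m^3

51925


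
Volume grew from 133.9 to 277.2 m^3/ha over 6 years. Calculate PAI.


Formula: PAI = (V_T2 - V_T1) / (T2 - T1)
Volume increment = 277.2 - 133.9 = 143.3 m^3/ha
PAI = 143.3 / 6 = 23.88 m^3/ha/year

23.88


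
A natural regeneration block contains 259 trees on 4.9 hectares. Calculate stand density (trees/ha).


Formula: Stand Density = N_trees / Area_ha
Density = 259 trees / 4.9 ha
Density = 53 trees/ha

53


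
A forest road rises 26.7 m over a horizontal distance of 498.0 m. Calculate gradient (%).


Formula: Gradient = rise / run * 100
Gradient = 26.7 / 498.0 * 100 = 5.4%

5.4


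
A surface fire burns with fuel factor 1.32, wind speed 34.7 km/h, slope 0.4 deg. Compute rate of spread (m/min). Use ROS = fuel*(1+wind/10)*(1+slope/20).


Formula: ROS = fuel * (1 + wind/10) * (1 + slope/20)
Wind factor = 1 + 34.7/10 = 4.47
Slope factor = 1 + 0.4/20 = 1.02
ROS = 1.32 * 4.47 * 1.02 = 6.02 m/min

6.02


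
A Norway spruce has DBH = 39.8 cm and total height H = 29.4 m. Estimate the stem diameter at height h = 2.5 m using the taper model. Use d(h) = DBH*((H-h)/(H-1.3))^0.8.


Taper: d(h) = DBH * ((H - h) / (H - 1.3))^0.8
Numerator = H - h = 29.4 - 2.5 = 26.9 m
Denominator = H - 1.3 = 29.4 - 1.3 = 28.1 m
Ratio = 26.9 / 28.1 = 0.9573
d = 39.8 * 0.9573^0.8 = 38.4 cm

38.4


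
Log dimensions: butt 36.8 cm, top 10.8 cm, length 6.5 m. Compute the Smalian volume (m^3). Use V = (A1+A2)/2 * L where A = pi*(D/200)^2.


Smalian: V = (A1 + A2)/2 * L,  A = pi*(D/200)^2
A1 = pi*(36.8/200)^2 = 0.106362 m^2
A2 = pi*(10.8/200)^2 = 0.009161 m^2
V = (0.106362+0.009161)/2*6.5 = 0.3754 m^3

0.3754


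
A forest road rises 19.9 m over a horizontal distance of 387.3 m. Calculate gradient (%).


Formula: Gradient = rise / run * 100
Gradient = 19.9 / 387.3 * 100 = 5.1%

5.1


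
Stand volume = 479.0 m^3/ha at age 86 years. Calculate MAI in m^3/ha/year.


Formula: MAI = Total Volume / Stand Age
MAI = 479.0 m^3/ha / 86 years
MAI = 5.57 m^3/ha/year

5.57


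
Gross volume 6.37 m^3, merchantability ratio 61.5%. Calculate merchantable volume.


Formula: MV = V_total * (merchantable_pct / 100)
Merchantable fraction = 61.5% / 100 = 0.615
MV = 6.37 m^3 * 0.615 = 3.918 m^3

3.918


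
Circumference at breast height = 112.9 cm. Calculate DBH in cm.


Formula: DBH = C / pi
DBH = 112.9 / pi
pi = 3.14159...
DBH = 35.9 cm

35.9


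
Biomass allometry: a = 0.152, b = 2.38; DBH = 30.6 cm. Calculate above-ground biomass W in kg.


Formula: W = a * DBH^b  (allometric power law)
DBH^b = 30.6^2.38 = 3435.7139
W = 0.152 * 3435.7139 = 522.2 kg

522.2


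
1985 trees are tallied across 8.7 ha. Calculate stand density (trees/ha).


Formula: Stand Density = N_trees / Area_ha
Density = 1985 trees / 8.7 ha
Density = 228 trees/ha

228


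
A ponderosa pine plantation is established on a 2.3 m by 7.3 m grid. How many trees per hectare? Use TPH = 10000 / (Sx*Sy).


Formula: TPH = 10000 m^2/ha / (spacing_x * spacing_y)
Area per tree = 2.3 m * 7.3 m = 16.79 m^2
TPH = 10000 / 16.79 = 596 trees/ha

596


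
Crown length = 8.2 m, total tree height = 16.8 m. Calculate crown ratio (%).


Formula: Crown Ratio = (Crown Length / Total Height) * 100
CR = (8.2 m / 16.8 m) * 100
CR = 0.4881 * 100 = 48.8%

48.8


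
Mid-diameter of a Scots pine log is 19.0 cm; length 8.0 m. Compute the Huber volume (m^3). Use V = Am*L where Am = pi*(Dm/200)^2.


Huber: V = Am * L,  Am = pi*(Dm/200)^2
Am = pi*(19.0/200)^2 = 0.028353 m^2
V = 0.028353*8.0 = 0.2268 m^3

0.2268


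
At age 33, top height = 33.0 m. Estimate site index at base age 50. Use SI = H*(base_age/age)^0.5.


Formula: SI = H_dom * (base_age / age)^0.5
Age ratio = 50 / 33 = 1.51515
sqrt(age_ratio) = 1.23091
SI = 33.0 * 1.23091 = 40.6 m

40.6


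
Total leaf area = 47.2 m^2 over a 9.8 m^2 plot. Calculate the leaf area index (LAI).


Formula: LAI = total leaf area / ground area  (dimensionless)
LAI = 47.2 m^2 / 9.8 m^2
LAI = 4.82

4.82


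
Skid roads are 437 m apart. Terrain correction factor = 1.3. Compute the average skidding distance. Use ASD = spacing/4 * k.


Formula: ASD = (spacing / 4) * correction
Uncorrected distance = spacing / 4 = 437 / 4 = 109.25 m
ASD = 109.25 * 1.3 = 142 m

142


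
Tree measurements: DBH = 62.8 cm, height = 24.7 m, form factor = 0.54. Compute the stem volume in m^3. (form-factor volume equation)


Formula: V = pi * (DBH/200)^2 * H * ff
Radius = DBH/200 = 62.8/200 = 0.314 m
Radius^2 = 0.314^2 = 0.098596 m^2
V = pi * 0.098596 * 24.7 * 0.54
V = 4.131 m^3

4.131


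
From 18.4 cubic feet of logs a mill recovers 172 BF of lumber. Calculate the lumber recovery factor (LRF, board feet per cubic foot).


Formula: LRF = Lumber Output (BF) / Log Input (ft^3)
LRF = 172 BF / 18.4 ft^3
LRF = 9.35 BF/ft^3

9.35


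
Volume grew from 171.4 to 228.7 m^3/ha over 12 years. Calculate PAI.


Formula: PAI = (V_T2 - V_T1) / (T2 - T1)
Volume increment = 228.7 - 171.4 = 57.3 m^3/ha
PAI = 57.3 / 12 = 4.78 m^3/ha/year

4.78


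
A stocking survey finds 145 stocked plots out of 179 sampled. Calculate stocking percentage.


Formula: Stocking % = stocked plots / total plots * 100
Stocking = 145 / 179 * 100
Stocking = 0.8101 * 100 = 81.0%

81.0


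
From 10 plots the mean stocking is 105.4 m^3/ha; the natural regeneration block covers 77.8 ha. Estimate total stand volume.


Formula: Total Volume = Mean Volume per ha * Total Area
Total Volume = 105.4 m^3/ha * 77.8 ha
Total Volume = 8200 m^3

8200


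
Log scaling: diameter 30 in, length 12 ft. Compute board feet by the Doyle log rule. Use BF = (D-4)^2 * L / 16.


Doyle: BF = (D - 4)^2 * L / 16
Adjusted diameter = 30 - 4 = 26 in
(D-4)^2 = 26^2 = 676
BF = 676 * 12 / 16 = 507 BF

507


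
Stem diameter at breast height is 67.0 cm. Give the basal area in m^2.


Formula: BA = pi * (DBH/2)^2 / 10000  (cm^2 to m^2)
Radius = DBH/2 = 67.0/2 = 33.5 cm
BA = pi * 33.5^2 / 10000
   = 3525.6524 cm^2 / 10000
   = 0.3526 m^2

0.3526


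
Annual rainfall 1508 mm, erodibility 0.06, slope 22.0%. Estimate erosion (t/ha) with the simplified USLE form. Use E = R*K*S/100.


Formula: E = R * K * S / 100  (simplified USLE)
R * K = 1508 * 0.06 = 90.48
E = 90.48 * 22.0 / 100 = 19.91 t/ha

19.91


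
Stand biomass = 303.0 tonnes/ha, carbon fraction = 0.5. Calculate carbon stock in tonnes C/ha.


Formula: Carbon Stock = Biomass * Carbon Fraction
C = 303.0 t/ha * 0.5
C = 151.5 t C/ha

151.5


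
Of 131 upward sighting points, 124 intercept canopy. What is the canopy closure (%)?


Formula: Canopy closure = covered points / total points * 100
Closure = 124 / 131 * 100
Closure = 0.9466 * 100 = 94.7%

94.7


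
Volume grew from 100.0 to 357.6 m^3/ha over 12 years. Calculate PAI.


Formula: PAI = (V_T2 - V_T1) / (T2 - T1)
Volume increment = 357.6 - 100.0 = 257.6 m^3/ha
PAI = 257.6 / 12 = 21.47 m^3/ha/year

21.47


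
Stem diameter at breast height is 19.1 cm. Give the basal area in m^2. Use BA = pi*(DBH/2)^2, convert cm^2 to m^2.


Formula: BA = pi * (DBH/2)^2 / 10000  (cm^2 to m^2)
Radius = DBH/2 = 19.1/2 = 9.55 cm
BA = pi * 9.55^2 / 10000
   = 286.5211 cm^2 / 10000
   = 0.0287 m^2

0.0287


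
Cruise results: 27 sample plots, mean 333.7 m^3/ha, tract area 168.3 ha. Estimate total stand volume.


Formula: Total Volume = Mean Volume per ha * Total Area
Total Volume = 333.7 m^3/ha * 168.3 ha
Total Volume = 56162 m^3

56162


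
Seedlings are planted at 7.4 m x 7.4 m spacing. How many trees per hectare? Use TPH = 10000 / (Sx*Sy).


Formula: TPH = 10000 m^2/ha / (spacing_x * spacing_y)
Area per tree = 7.4 m * 7.4 m = 54.76 m^2
TPH = 10000 / 54.76 = 183 trees/ha

183


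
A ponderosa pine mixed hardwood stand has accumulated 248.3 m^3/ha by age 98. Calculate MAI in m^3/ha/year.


Formula: MAI = Total Volume / Stand Age
MAI = 248.3 m^3/ha / 98 years
MAI = 2.53 m^3/ha/year

2.53


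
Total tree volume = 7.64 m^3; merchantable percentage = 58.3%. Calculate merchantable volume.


Formula: MV = V_total * (merchantable_pct / 100)
Merchantable fraction = 58.3% / 100 = 0.583
MV = 7.64 m^3 * 0.583 = 4.454 m^3

4.454


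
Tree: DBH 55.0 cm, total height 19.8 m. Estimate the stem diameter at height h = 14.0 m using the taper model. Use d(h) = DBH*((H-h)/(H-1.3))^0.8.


Taper: d(h) = DBH * ((H - h) / (H - 1.3))^0.8
Numerator = H - h = 19.8 - 14.0 = 5.8 m
Denominator = H - 1.3 = 19.8 - 1.3 = 18.5 m
Ratio = 5.8 / 18.5 = 0.31351
d = 55.0 * 0.31351^0.8 = 21.7 cm

21.7


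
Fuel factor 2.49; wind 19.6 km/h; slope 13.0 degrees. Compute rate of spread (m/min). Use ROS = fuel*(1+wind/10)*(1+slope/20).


Formula: ROS = fuel * (1 + wind/10) * (1 + slope/20)
Wind factor = 1 + 19.6/10 = 2.96
Slope factor = 1 + 13.0/20 = 1.65
ROS = 2.49 * 2.96 * 1.65 = 12.16 m/min

12.16


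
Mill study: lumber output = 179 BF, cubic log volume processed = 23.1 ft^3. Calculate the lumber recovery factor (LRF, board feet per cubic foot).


Formula: LRF = Lumber Output (BF) / Log Input (ft^3)
LRF = 179 BF / 23.1 ft^3
LRF = 7.75 BF/ft^3

7.75


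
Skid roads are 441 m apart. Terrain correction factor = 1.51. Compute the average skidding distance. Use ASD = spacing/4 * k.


Formula: ASD = (spacing / 4) * correction
Uncorrected distance = spacing / 4 = 441 / 4 = 110.25 m
ASD = 110.25 * 1.51 = 166 m

166


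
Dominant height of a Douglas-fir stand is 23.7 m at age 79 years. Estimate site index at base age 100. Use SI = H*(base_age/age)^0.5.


Formula: SI = H_dom * (base_age / age)^0.5
Age ratio = 100 / 79 = 1.26582
sqrt(age_ratio) = 1.12509
SI = 23.7 * 1.12509 = 26.7 m

26.7


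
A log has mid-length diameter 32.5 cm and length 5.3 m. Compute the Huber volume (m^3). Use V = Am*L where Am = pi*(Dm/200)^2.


Huber: V = Am * L,  Am = pi*(Dm/200)^2
Am = pi*(32.5/200)^2 = 0.082958 m^2
V = 0.082958*5.3 = 0.4397 m^3

0.4397


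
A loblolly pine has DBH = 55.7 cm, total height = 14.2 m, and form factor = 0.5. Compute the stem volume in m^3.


Formula: V = pi * (DBH/200)^2 * H * ff
Radius = DBH/200 = 55.7/200 = 0.2785 m
Radius^2 = 0.2785^2 = 0.07756225 m^2
V = pi * 0.07756225 * 14.2 * 0.5
V = 1.73 m^3

1.73


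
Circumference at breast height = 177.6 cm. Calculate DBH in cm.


Formula: DBH = C / pi
DBH = 177.6 / pi
pi = 3.14159...
DBH = 56.5 cm

56.5


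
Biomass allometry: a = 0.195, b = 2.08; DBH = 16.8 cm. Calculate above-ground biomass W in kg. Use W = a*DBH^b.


Formula: W = a * DBH^b  (allometric power law)
DBH^b = 16.8^2.08 = 353.7067
W = 0.195 * 353.7067 = 69.0 kg

69.0


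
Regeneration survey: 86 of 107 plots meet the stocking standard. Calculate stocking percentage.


Formula: Stocking % = stocked plots / total plots * 100
Stocking = 86 / 107 * 100
Stocking = 0.8037 * 100 = 80.4%

80.4


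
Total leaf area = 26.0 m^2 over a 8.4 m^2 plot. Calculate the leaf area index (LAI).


Formula: LAI = total leaf area / ground area  (dimensionless)
LAI = 26.0 m^2 / 8.4 m^2
LAI = 3.1

3.1


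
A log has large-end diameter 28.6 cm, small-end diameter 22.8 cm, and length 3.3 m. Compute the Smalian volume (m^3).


Smalian: V = (A1 + A2)/2 * L,  A = pi*(D/200)^2
A1 = pi*(28.6/200)^2 = 0.064242 m^2
A2 = pi*(22.8/200)^2 = 0.040828 m^2
V = (0.064242+0.040828)/2*3.3 = 0.1734 m^3

0.1734


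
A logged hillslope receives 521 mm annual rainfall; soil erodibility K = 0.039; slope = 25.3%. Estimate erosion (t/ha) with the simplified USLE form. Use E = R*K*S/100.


Formula: E = R * K * S / 100  (simplified USLE)
R * K = 521 * 0.039 = 20.319
E = 20.319 * 25.3 / 100 = 5.14 t/ha

5.14


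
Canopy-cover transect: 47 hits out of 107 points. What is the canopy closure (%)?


Formula: Canopy closure = covered points / total points * 100
Closure = 47 / 107 * 100
Closure = 0.4393 * 100 = 43.9%

43.9


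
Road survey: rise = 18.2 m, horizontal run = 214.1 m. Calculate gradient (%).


Formula: Gradient = rise / run * 100
Gradient = 18.2 / 214.1 * 100 = 8.5%

8.5


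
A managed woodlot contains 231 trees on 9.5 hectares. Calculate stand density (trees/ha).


Formula: Stand Density = N_trees / Area_ha
Density = 231 trees / 9.5 ha
Density = 24 trees/ha

24


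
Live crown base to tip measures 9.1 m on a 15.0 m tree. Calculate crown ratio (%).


Formula: Crown Ratio = (Crown Length / Total Height) * 100
CR = (9.1 m / 15.0 m) * 100
CR = 0.6067 * 100 = 60.7%

60.7


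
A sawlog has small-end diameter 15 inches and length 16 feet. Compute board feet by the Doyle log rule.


Doyle: BF = (D - 4)^2 * L / 16
Adjusted diameter = 15 - 4 = 11 in
(D-4)^2 = 11^2 = 121
BF = 121 * 16 / 16 = 121 BF

121


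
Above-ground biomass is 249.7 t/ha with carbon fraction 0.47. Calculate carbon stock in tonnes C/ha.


Formula: Carbon Stock = Biomass * Carbon Fraction
C = 249.7 t/ha * 0.47
C = 117.4 t C/ha

117.4


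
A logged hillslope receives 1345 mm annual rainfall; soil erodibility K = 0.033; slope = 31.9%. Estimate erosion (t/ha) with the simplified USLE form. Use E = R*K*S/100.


Formula: E = R * K * S / 100  (simplified USLE)
R * K = 1345 * 0.033 = 44.385
E = 44.385 * 31.9 / 100 = 14.16 t/ha

14.16


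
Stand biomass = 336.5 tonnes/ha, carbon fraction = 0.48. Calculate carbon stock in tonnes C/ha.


Formula: Carbon Stock = Biomass * Carbon Fraction
C = 336.5 t/ha * 0.48
C = 161.5 t C/ha

161.5


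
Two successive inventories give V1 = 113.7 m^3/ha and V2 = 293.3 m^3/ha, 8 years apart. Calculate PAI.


Formula: PAI = (V_T2 - V_T1) / (T2 - T1)
Volume increment = 293.3 - 113.7 = 179.6 m^3/ha
PAI = 179.6 / 8 = 22.45 m^3/ha/year

22.45


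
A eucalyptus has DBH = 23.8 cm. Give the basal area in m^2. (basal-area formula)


Formula: BA = pi * (DBH/2)^2 / 10000  (cm^2 to m^2)
Radius = DBH/2 = 23.8/2 = 11.9 cm
BA = pi * 11.9^2 / 10000
   = 444.8809 cm^2 / 10000
   = 0.0445 m^2

0.0445


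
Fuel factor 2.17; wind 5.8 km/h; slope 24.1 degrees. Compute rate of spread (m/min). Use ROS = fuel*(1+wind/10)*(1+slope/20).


Formula: ROS = fuel * (1 + wind/10) * (1 + slope/20)
Wind factor = 1 + 5.8/10 = 1.58
Slope factor = 1 + 24.1/20 = 2.205
ROS = 2.17 * 1.58 * 2.205 = 7.56 m/min

7.56


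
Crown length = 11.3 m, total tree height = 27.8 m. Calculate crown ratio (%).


Formula: Crown Ratio = (Crown Length / Total Height) * 100
CR = (11.3 m / 27.8 m) * 100
CR = 0.4065 * 100 = 40.6%

40.6


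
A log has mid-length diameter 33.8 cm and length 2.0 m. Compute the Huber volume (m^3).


Huber: V = Am * L,  Am = pi*(Dm/200)^2
Am = pi*(33.8/200)^2 = 0.089727 m^2
V = 0.089727*2.0 = 0.1795 m^3

0.1795


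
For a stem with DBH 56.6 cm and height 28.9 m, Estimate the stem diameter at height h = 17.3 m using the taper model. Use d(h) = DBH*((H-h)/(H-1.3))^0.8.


Taper: d(h) = DBH * ((H - h) / (H - 1.3))^0.8
Numerator = H - h = 28.9 - 17.3 = 11.6 m
Denominator = H - 1.3 = 28.9 - 1.3 = 27.6 m
Ratio = 11.6 / 27.6 = 0.42029
d = 56.6 * 0.42029^0.8 = 28.3 cm

28.3


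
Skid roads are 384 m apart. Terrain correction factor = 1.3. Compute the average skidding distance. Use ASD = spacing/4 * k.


Formula: ASD = (spacing / 4) * correction
Uncorrected distance = spacing / 4 = 384 / 4 = 96 m
ASD = 96 * 1.3 = 125 m

125


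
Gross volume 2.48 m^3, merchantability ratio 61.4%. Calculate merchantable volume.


Formula: MV = V_total * (merchantable_pct / 100)
Merchantable fraction = 61.4% / 100 = 0.614
MV = 2.48 m^3 * 0.614 = 1.523 m^3

1.523


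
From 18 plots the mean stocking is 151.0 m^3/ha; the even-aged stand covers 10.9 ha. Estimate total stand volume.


Formula: Total Volume = Mean Volume per ha * Total Area
Total Volume = 151.0 m^3/ha * 10.9 ha
Total Volume = 1646 m^3

1646


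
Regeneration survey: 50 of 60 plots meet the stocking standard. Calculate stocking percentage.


Formula: Stocking % = stocked plots / total plots * 100
Stocking = 50 / 60 * 100
Stocking = 0.8333 * 100 = 83.3%

83.3


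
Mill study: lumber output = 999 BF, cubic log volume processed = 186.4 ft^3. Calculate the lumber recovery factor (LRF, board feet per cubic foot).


Formula: LRF = Lumber Output (BF) / Log Input (ft^3)
LRF = 999 BF / 186.4 ft^3
LRF = 5.36 BF/ft^3

5.36


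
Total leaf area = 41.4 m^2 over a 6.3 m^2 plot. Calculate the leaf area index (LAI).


Formula: LAI = total leaf area / ground area  (dimensionless)
LAI = 41.4 m^2 / 6.3 m^2
LAI = 6.57

6.57


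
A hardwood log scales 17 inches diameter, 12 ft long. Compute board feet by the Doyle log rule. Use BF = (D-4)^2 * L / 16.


Doyle: BF = (D - 4)^2 * L / 16
Adjusted diameter = 17 - 4 = 13 in
(D-4)^2 = 13^2 = 169
BF = 169 * 12 / 16 = 127 BF

127


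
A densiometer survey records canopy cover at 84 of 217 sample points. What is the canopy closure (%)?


Formula: Canopy closure = covered points / total points * 100
Closure = 84 / 217 * 100
Closure = 0.3871 * 100 = 38.7%

38.7


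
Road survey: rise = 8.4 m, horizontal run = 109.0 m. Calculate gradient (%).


Formula: Gradient = rise / run * 100
Gradient = 8.4 / 109.0 * 100 = 7.7%

7.7


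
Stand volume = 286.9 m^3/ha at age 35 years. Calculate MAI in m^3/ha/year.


Formula: MAI = Total Volume / Stand Age
MAI = 286.9 m^3/ha / 35 years
MAI = 8.2 m^3/ha/year

8.2


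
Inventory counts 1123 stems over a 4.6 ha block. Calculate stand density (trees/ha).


Formula: Stand Density = N_trees / Area_ha
Density = 1123 trees / 4.6 ha
Density = 244 trees/ha

244
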